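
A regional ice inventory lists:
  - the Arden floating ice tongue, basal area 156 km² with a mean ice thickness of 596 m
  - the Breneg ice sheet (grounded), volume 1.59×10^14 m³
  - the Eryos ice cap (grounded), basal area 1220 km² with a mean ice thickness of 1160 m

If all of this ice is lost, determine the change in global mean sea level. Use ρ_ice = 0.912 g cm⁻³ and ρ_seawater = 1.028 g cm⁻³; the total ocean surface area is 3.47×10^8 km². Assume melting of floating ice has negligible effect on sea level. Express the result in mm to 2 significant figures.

The Arden floating ice tongue is floating and already displaces its own weight of water, so its melt adds essentially nothing to sea level.
Breneg: 1.59×10^14 m³ × (912/1028) = 1.411×10^14 m³ of water.
Eryos: ice volume = 1220 km² × 1160 m = 1415 km³; 1415 × (912/1028) = 1256 km³ of water.
Total added water ≈ 1.423×10^14 m³ over 3.47×10^14 m² → Δh = 0.410 m = 410 mm.

≈ 410 mm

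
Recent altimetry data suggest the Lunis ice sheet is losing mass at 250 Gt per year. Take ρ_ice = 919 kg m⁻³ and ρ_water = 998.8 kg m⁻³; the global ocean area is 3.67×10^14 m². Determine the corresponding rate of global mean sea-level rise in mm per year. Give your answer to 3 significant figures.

≈ 0.682 mm/yr

ρ_w = 998.8 kg m⁻³. Annual water volume added = 250 Gt / ρ_w = 2.500×10^14 kg / 998.8 kg m⁻³ = 2.503×10^11 m³.
Δh per year = 2.503×10^11 / 3.67×10^14 = 6.82×10^-4 m = 0.682 mm.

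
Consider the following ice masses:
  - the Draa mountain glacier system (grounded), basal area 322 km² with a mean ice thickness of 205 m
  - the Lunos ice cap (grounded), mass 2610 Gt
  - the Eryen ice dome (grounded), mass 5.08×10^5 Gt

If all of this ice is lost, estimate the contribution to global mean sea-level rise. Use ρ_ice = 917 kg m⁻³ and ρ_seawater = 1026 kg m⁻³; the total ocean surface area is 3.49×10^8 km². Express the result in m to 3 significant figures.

≈ 1.43 m

Draa: ice volume = 322 km² × 205 m = 66.01 km³; 66.01 × (917/1026) = 59.00 km³ of water.
Lunos: 2610 Gt = 2.610×10^15 kg; dividing by ρ_w = 1026 kg m⁻³ gives 2.544×10^12 m³ of water.
Eryen: 5.08×10^5 Gt = 5.080×10^17 kg; dividing by ρ_w = 1026 kg m⁻³ gives 4.951×10^14 m³ of water.
Total added water ≈ 4.977×10^14 m³ over 3.49×10^14 m² → Δh = 1.43 m.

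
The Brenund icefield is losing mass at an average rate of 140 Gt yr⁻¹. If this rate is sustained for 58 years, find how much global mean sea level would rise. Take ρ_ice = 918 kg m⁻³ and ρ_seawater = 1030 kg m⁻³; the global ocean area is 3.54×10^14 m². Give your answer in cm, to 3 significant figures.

≈ 2.23 cm

Total mass lost = 140 Gt/yr × 58 yr = 8120 Gt = 8.120×10^15 kg.
ρ_w = 1030 kg m⁻³, so water volume = 8.120×10^15 / 1030 = 7.883×10^12 m³.
Δh = 7.883×10^12 / 3.54×10^14 = 0.0223 m = 2.23 cm.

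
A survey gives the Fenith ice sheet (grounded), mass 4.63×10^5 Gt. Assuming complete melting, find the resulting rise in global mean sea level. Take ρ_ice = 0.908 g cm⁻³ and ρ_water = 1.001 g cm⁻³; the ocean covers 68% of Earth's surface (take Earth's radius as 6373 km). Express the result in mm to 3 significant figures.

Fenith: 4.63×10^5 Gt = 4.630×10^17 kg; dividing by ρ_w = 1.001 g cm⁻³ = 1001 kg m⁻³ gives 4.625×10^14 m³ of water.
Spread over 3.47×10^14 m² of ocean, Δh = 4.625×10^14 / 3.47×10^14 = 1.33 m = 1330 mm.

≈ 1330 mm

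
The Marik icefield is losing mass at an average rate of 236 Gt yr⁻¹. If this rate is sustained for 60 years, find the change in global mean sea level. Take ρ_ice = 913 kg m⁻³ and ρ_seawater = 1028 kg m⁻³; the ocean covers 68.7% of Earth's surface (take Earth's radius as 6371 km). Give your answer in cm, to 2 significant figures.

Total mass lost = 236 Gt/yr × 60 yr = 1.416×10^4 Gt = 1.416×10^16 kg.
ρ_w = 1028 kg m⁻³, so water volume = 1.416×10^16 / 1028 = 1.377×10^13 m³.
Δh = 1.377×10^13 / 3.50×10^14 = 0.0393 m = 3.9 cm.

≈ 3.9 cm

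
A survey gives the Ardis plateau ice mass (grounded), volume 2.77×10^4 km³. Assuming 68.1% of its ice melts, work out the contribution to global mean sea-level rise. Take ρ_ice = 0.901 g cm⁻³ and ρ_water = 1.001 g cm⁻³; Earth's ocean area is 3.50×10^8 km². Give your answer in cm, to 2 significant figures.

≈ 4.9 cm

Ardis: 0.681 × 2.77×10^4 km³ × (901/1001) = 1.698×10^4 km³ of water.
Spread over 3.50×10^14 m² of ocean, Δh = 1.698×10^13 / 3.50×10^14 = 0.0485 m = 4.9 cm.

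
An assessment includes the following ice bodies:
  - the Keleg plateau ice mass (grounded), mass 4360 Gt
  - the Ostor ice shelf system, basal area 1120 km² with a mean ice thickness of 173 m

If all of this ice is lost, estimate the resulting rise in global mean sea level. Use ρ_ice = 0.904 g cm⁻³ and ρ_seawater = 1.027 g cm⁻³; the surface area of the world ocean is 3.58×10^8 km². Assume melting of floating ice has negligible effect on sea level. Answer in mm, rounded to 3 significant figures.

Keleg: 4360 Gt = 4.360×10^15 kg; dividing by ρ_w = 1.027 g cm⁻³ = 1027 kg m⁻³ gives 4.245×10^12 m³ of water.
The Ostor ice shelf system is floating and already displaces its own weight of water, so its melt adds essentially nothing to sea level.
Total added water ≈ 4.245×10^12 m³ over 3.58×10^14 m² → Δh = 0.0119 m = 11.9 mm.

≈ 11.9 mm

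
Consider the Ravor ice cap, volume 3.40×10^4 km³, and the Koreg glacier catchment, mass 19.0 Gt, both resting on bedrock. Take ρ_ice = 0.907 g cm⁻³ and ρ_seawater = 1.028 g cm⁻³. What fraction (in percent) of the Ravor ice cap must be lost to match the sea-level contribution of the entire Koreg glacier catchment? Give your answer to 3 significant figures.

≈ 0.0616 %

Equal sea-level rise means equal mass of meltwater, i.e. equal mass of ice lost.
Ice mass of Koreg: 1.900×10^13 kg; ice mass of Ravor: 3.084×10^16 kg.
Fraction required = 1.900×10^13 / 3.084×10^16 = 6.16×10^-4 → 0.0616 %.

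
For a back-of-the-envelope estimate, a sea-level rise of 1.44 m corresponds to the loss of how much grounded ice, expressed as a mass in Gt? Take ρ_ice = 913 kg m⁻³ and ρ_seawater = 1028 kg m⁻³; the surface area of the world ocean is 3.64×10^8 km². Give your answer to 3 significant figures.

≈ 5.39×10^5 Gt

Required water volume = Δh × A = 1.44 m × 3.64×10^14 m² = 5.242×10^14 m³.
ρ_w = 1028 kg m⁻³, so the mass of water = 5.242×10^14 m³ × 1028 kg m⁻³ = 5.388×10^17 kg = 5.39×10^5 Gt (and the same mass of ice, by conservation).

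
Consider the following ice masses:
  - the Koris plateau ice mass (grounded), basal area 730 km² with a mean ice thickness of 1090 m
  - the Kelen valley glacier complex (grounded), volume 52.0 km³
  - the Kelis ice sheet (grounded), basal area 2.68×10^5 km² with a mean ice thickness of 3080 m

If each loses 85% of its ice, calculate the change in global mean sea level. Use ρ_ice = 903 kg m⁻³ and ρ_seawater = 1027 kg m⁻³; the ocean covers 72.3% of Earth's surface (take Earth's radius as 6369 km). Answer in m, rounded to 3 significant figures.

≈ 1.68 m

Koris: ice volume = 730 km² × 1090 m = 795.7 km³; 0.85 × 795.7 × (903/1027) = 594.7 km³ of water.
Kelen: 0.85 × 52.0 km³ × (903/1027) = 38.86 km³ of water.
Kelis: ice volume = 2.68×10^5 km² × 3080 m = 8.254×10^5 km³; 0.85 × 8.254×10^5 × (903/1027) = 6.169×10^5 km³ of water.
Total added water ≈ 6.175×10^14 m³ over 3.69×10^14 m² → Δh = 1.68 m.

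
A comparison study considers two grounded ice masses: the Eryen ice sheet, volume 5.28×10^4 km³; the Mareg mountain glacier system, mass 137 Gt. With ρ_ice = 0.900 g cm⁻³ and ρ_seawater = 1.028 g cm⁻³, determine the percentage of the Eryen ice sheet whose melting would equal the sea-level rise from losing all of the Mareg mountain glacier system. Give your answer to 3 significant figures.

Equal sea-level rise means equal mass of meltwater, i.e. equal mass of ice lost.
Ice mass of Mareg: 1.370×10^14 kg; ice mass of Eryen: 4.752×10^16 kg.
Fraction required = 1.370×10^14 / 4.752×10^16 = 2.88×10^-3 → 0.288 %.

≈ 0.288 %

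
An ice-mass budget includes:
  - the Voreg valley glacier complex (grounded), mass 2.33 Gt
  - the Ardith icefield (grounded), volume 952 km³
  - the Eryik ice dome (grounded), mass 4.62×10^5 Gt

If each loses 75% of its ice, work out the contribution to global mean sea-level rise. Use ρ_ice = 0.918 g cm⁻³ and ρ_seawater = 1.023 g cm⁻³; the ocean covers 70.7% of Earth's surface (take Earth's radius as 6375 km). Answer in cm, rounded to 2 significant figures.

≈ 94 cm

Voreg: 0.75 × 2.33 Gt = 1.748×10^12 kg; dividing by ρ_w = 1.023 g cm⁻³ = 1023 kg m⁻³ gives 1.708×10^9 m³ of water.
Ardith: 0.75 × 952 km³ × (918/1023) = 640.7 km³ of water.
Eryik: 0.75 × 4.62×10^5 Gt = 3.465×10^17 kg; dividing by ρ_w = 1023 kg m⁻³ gives 3.387×10^14 m³ of water.
Total added water ≈ 3.394×10^14 m³ over 3.61×10^14 m² → Δh = 0.940 m = 94 cm.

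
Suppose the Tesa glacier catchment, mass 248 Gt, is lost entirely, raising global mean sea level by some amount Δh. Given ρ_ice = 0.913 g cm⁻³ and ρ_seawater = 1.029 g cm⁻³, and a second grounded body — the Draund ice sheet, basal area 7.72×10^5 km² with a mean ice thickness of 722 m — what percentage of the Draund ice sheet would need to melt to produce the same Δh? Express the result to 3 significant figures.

Equal sea-level rise means equal mass of meltwater, i.e. equal mass of ice lost.
Ice mass of Tesa: 2.480×10^14 kg; ice mass of Draund: 5.089×10^17 kg.
Fraction required = 2.480×10^14 / 5.089×10^17 = 4.87×10^-4 → 0.0487 %.

≈ 0.0487 %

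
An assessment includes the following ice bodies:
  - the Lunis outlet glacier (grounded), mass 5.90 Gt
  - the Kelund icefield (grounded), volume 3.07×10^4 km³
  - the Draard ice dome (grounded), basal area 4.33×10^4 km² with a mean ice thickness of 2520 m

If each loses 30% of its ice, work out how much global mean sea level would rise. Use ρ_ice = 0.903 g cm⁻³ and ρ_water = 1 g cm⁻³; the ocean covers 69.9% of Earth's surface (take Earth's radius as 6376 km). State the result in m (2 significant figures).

≈ 0.11 m

Lunis: 0.3 × 5.90 Gt = 1.770×10^12 kg; dividing by ρ_w = 1 g cm⁻³ = 1000 kg m⁻³ gives 1.770×10^9 m³ of water.
Kelund: 0.3 × 3.07×10^4 km³ × (903/1000) = 8317 km³ of water.
Draard: ice volume = 4.33×10^4 km² × 2520 m = 1.091×10^5 km³; 0.3 × 1.091×10^5 × (903/1000) = 2.956×10^4 km³ of water.
Total added water ≈ 3.788×10^13 m³ over 3.57×10^14 m² → Δh = 0.106 m.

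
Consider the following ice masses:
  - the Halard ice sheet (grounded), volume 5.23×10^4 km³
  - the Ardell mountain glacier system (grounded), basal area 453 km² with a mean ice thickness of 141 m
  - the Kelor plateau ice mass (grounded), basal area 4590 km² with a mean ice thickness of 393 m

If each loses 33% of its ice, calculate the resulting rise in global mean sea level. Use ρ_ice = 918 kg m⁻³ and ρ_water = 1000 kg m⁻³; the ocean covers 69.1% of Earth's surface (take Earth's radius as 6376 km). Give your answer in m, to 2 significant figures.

≈ 0.046 m

Halard: 0.33 × 5.23×10^4 km³ × (918/1000) = 1.584×10^4 km³ of water.
Ardell: ice volume = 453 km² × 141 m = 63.87 km³; 0.33 × 63.87 × (918/1000) = 19.35 km³ of water.
Kelor: ice volume = 4590 km² × 393 m = 1804 km³; 0.33 × 1804 × (918/1000) = 546.5 km³ of water.
Total added water ≈ 1.641×10^13 m³ over 3.53×10^14 m² → Δh = 0.0465 m.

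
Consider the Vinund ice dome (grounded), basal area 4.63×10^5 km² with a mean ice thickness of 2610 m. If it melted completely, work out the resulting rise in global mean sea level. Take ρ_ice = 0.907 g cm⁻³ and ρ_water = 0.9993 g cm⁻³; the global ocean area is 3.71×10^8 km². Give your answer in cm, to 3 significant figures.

≈ 296 cm

Vinund: ice volume = 4.63×10^5 km² × 2610 m = 1.208×10^6 km³; 1.208×10^6 × (907/999.3) = 1.097×10^6 km³ of water.
Spread over 3.71×10^14 m² of ocean, Δh = 1.097×10^15 / 3.71×10^14 = 2.96 m = 296 cm.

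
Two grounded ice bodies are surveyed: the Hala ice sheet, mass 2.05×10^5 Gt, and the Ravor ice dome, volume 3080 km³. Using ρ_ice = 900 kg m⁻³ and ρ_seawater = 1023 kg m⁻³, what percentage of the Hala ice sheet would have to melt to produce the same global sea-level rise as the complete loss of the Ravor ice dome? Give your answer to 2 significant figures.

Equal sea-level rise means equal mass of meltwater, i.e. equal mass of ice lost.
Ice mass of Ravor: 2.772×10^15 kg; ice mass of Hala: 2.050×10^17 kg.
Fraction required = 2.772×10^15 / 2.050×10^17 = 0.0135 → 1.4 %.

≈ 1.4 %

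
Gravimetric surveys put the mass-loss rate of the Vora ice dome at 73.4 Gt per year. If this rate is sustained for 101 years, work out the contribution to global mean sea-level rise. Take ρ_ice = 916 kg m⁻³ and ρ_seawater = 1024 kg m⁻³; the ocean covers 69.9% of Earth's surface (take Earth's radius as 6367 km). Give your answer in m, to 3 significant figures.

Total mass lost = 73.4 Gt/yr × 101 yr = 7413 Gt = 7.413×10^15 kg.
ρ_w = 1024 kg m⁻³, so water volume = 7.413×10^15 / 1024 = 7.240×10^12 m³.
Δh = 7.240×10^12 / 3.56×10^14 = 0.0203 m.

≈ 0.0203 m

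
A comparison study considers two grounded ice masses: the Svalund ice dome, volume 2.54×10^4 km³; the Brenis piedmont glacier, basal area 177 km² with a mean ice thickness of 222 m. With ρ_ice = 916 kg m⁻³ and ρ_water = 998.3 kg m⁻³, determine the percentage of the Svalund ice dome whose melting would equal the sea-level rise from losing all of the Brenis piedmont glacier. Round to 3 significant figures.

Equal sea-level rise means equal mass of meltwater, i.e. equal mass of ice lost.
Ice mass of Brenis: 3.599×10^13 kg; ice mass of Svalund: 2.327×10^16 kg.
Fraction required = 3.599×10^13 / 2.327×10^16 = 1.55×10^-3 → 0.155 %.

≈ 0.155 %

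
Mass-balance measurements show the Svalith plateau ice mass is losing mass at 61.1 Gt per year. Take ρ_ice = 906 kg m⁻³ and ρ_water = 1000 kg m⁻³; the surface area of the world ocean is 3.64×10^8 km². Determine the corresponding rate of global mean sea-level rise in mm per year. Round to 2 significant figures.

≈ 0.17 mm/yr

ρ_w = 1000 kg m⁻³. Annual water volume added = 61.1 Gt / ρ_w = 6.110×10^13 kg / 1000 kg m⁻³ = 6.110×10^10 m³.
Δh per year = 6.110×10^10 / 3.64×10^14 = 1.68×10^-4 m = 0.17 mm.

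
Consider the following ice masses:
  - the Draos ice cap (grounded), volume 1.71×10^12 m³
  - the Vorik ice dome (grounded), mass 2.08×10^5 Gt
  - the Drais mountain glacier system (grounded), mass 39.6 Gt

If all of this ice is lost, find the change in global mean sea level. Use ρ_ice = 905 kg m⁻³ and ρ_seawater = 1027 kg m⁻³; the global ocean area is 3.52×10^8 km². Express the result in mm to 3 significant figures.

Draos: 1.71×10^12 m³ × (905/1027) = 1.507×10^12 m³ of water.
Vorik: 2.08×10^5 Gt = 2.080×10^17 kg; dividing by ρ_w = 1027 kg m⁻³ gives 2.025×10^14 m³ of water.
Drais: 39.6 Gt = 3.960×10^13 kg; dividing by ρ_w = 1027 kg m⁻³ gives 3.856×10^10 m³ of water.
Total added water ≈ 2.041×10^14 m³ over 3.52×10^14 m² → Δh = 0.580 m = 580 mm.

≈ 580 mm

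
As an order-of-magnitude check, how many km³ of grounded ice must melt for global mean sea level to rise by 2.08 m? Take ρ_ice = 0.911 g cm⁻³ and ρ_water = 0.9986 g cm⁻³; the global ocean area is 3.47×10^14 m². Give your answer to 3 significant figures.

≈ 7.91×10^5 km³

Required water volume = Δh × A = 2.08 m × 3.47×10^14 m² = 7.218×10^14 m³ = 7.218×10^5 km³.
Ice volume = water volume × ρ_w/ρ_ice = 7.218×10^5 × 998.6/911 = 7.91×10^5 km³.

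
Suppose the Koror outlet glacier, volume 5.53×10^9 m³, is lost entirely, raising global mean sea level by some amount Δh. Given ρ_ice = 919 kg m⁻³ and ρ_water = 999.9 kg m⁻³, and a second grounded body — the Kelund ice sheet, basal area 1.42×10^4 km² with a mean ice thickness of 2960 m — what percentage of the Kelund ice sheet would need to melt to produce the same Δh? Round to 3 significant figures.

Equal sea-level rise means equal mass of meltwater, i.e. equal mass of ice lost.
Ice mass of Koror: 5.082×10^12 kg; ice mass of Kelund: 3.863×10^16 kg.
Fraction required = 5.082×10^12 / 3.863×10^16 = 1.32×10^-4 → 0.0132 %.

≈ 0.0132 %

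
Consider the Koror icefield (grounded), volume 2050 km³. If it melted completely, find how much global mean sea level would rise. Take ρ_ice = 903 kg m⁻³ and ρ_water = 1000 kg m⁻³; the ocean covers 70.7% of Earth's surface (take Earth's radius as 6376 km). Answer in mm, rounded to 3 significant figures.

≈ 5.13 mm

Koror: 2050 km³ × (903/1000) = 1851 km³ of water.
Spread over 3.61×10^14 m² of ocean, Δh = 1.851×10^12 / 3.61×10^14 = 5.13×10^-3 m = 5.13 mm.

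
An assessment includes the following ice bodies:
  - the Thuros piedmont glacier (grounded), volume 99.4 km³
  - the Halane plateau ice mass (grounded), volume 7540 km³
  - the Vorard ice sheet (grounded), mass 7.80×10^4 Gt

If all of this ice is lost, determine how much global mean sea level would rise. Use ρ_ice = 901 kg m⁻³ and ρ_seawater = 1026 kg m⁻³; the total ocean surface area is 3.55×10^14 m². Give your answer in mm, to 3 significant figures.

≈ 233 mm

Thuros: 99.4 km³ × (901/1026) = 87.29 km³ of water.
Halane: 7540 km³ × (901/1026) = 6621 km³ of water.
Vorard: 7.80×10^4 Gt = 7.800×10^16 kg; dividing by ρ_w = 1026 kg m⁻³ gives 7.602×10^13 m³ of water.
Total added water ≈ 8.273×10^13 m³ over 3.55×10^14 m² → Δh = 0.233 m = 233 mm.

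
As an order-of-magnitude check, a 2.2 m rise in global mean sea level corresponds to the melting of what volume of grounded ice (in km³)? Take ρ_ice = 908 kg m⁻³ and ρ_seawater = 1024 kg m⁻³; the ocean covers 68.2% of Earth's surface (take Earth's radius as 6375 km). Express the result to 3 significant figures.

≈ 8.64×10^5 km³

Required water volume = Δh × A = 2.2 m × 3.48×10^14 m² = 7.663×10^14 m³ = 7.663×10^5 km³.
Ice volume = water volume × ρ_w/ρ_ice = 7.663×10^5 × 1024/908 = 8.64×10^5 km³.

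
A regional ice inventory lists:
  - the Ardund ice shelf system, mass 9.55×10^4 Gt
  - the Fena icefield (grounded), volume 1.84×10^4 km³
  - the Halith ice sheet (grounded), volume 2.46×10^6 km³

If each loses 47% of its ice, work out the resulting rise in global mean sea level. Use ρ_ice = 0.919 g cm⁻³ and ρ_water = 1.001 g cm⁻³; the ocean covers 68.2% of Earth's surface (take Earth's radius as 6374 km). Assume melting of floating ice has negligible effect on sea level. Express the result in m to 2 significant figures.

The Ardund ice shelf system is floating and already displaces its own weight of water, so its melt adds essentially nothing to sea level.
Fena: 0.47 × 1.84×10^4 km³ × (919/1001) = 7940 km³ of water.
Halith: 0.47 × 2.46×10^6 km³ × (919/1001) = 1.061×10^6 km³ of water.
Total added water ≈ 1.069×10^15 m³ over 3.48×10^14 m² → Δh = 3.07 m.

≈ 3.1 m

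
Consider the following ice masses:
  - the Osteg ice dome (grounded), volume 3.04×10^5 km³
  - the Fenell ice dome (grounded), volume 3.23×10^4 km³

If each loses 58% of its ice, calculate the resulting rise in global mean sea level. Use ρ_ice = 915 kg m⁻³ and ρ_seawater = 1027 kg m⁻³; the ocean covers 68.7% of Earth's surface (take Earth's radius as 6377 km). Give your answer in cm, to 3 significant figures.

≈ 49.5 cm

Osteg: 0.58 × 3.04×10^5 km³ × (915/1027) = 1.571×10^5 km³ of water.
Fenell: 0.58 × 3.23×10^4 km³ × (915/1027) = 1.669×10^4 km³ of water.
Total added water ≈ 1.738×10^14 m³ over 3.51×10^14 m² → Δh = 0.495 m = 49.5 cm.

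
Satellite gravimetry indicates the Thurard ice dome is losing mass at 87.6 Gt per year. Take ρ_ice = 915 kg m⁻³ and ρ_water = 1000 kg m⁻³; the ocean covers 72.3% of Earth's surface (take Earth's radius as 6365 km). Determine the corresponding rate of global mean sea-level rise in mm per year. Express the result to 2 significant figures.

≈ 0.24 mm/yr

ρ_w = 1000 kg m⁻³. Annual water volume added = 87.6 Gt / ρ_w = 8.760×10^13 kg / 1000 kg m⁻³ = 8.760×10^10 m³.
Δh per year = 8.760×10^10 / 3.68×10^14 = 2.38×10^-4 m = 0.24 mm.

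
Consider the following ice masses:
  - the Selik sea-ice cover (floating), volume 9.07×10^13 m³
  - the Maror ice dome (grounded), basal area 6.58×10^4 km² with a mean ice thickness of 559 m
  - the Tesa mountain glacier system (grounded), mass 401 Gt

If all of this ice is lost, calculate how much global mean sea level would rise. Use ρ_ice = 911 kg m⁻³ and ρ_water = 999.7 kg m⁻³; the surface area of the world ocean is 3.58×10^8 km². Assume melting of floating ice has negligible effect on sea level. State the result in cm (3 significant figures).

≈ 9.47 cm

The Selik sea-ice cover is floating and already displaces its own weight of water, so its melt adds essentially nothing to sea level.
Maror: ice volume = 6.58×10^4 km² × 559 m = 3.678×10^4 km³; 3.678×10^4 × (911/999.7) = 3.352×10^4 km³ of water.
Tesa: 401 Gt = 4.010×10^14 kg; dividing by ρ_w = 999.7 kg m⁻³ gives 4.011×10^11 m³ of water.
Total added water ≈ 3.392×10^13 m³ over 3.58×10^14 m² → Δh = 0.0947 m = 9.47 cm.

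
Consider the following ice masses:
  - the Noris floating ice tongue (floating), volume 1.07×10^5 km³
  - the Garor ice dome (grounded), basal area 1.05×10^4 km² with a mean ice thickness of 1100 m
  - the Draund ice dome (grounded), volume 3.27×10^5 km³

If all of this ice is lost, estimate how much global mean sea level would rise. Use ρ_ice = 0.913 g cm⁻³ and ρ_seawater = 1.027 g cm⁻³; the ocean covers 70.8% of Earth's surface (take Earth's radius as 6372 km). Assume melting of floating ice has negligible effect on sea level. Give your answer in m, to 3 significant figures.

The Noris floating ice tongue is floating and already displaces its own weight of water, so its melt adds essentially nothing to sea level.
Garor: ice volume = 1.05×10^4 km² × 1100 m = 1.155×10^4 km³; 1.155×10^4 × (913/1027) = 1.027×10^4 km³ of water.
Draund: 3.27×10^5 km³ × (913/1027) = 2.907×10^5 km³ of water.
Total added water ≈ 3.010×10^14 m³ over 3.61×10^14 m² → Δh = 0.833 m.

≈ 0.833 m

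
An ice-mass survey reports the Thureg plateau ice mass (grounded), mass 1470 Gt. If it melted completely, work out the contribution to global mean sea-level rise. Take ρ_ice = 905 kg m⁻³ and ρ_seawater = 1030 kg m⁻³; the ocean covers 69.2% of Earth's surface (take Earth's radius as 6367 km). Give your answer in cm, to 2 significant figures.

≈ 0.40 cm

Thureg: 1470 Gt = 1.470×10^15 kg; dividing by ρ_w = 1030 kg m⁻³ gives 1.427×10^12 m³ of water.
Spread over 3.53×10^14 m² of ocean, Δh = 1.427×10^12 / 3.53×10^14 = 4.05×10^-3 m = 0.40 cm.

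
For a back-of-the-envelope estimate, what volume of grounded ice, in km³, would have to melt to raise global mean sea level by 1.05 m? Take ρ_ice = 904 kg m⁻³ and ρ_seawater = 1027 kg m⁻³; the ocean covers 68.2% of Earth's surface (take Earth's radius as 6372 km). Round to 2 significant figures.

≈ 4.2×10^5 km³

Required water volume = Δh × A = 1.05 m × 3.48×10^14 m² = 3.654×10^14 m³ = 3.654×10^5 km³.
Ice volume = water volume × ρ_w/ρ_ice = 3.654×10^5 × 1027/904 = 4.2×10^5 km³.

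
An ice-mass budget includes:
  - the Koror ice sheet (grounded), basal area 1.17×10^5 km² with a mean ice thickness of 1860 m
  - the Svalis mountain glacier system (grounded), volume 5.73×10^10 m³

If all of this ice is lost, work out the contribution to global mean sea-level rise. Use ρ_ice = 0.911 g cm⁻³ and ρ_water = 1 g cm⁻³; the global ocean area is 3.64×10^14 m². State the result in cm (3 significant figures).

Koror: ice volume = 1.17×10^5 km² × 1860 m = 2.176×10^5 km³; 2.176×10^5 × (911/1000) = 1.983×10^5 km³ of water.
Svalis: 5.73×10^10 m³ × (911/1000) = 5.220×10^10 m³ of water.
Total added water ≈ 1.983×10^14 m³ over 3.64×10^14 m² → Δh = 0.545 m = 54.5 cm.

≈ 54.5 cm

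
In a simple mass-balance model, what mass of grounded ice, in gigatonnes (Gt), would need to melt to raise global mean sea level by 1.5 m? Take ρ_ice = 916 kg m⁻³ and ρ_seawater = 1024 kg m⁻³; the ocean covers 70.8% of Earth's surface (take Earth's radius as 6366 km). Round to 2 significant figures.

≈ 5.5×10^5 Gt

Required water volume = Δh × A = 1.5 m × 3.61×10^14 m² = 5.408×10^14 m³.
ρ_w = 1024 kg m⁻³, so the mass of water = 5.408×10^14 m³ × 1024 kg m⁻³ = 5.538×10^17 kg = 5.5×10^5 Gt (and the same mass of ice, by conservation).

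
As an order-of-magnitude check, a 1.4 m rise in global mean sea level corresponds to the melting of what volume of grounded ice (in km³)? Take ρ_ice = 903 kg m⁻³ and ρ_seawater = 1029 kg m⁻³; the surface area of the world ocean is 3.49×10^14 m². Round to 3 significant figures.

Required water volume = Δh × A = 1.4 m × 3.49×10^14 m² = 4.886×10^14 m³ = 4.886×10^5 km³.
Ice volume = water volume × ρ_w/ρ_ice = 4.886×10^5 × 1029/903 = 5.57×10^5 km³.

≈ 5.57×10^5 km³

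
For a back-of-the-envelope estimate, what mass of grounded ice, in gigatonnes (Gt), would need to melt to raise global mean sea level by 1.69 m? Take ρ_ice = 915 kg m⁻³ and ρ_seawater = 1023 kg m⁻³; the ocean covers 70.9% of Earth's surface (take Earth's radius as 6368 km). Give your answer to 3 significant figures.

≈ 6.25×10^5 Gt

Required water volume = Δh × A = 1.69 m × 3.61×10^14 m² = 6.106×10^14 m³.
ρ_w = 1023 kg m⁻³, so the mass of water = 6.106×10^14 m³ × 1023 kg m⁻³ = 6.246×10^17 kg = 6.25×10^5 Gt (and the same mass of ice, by conservation).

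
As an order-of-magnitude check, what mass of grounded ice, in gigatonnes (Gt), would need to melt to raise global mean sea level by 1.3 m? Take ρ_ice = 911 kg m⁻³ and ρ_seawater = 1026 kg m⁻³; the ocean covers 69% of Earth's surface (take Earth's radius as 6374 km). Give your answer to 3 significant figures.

≈ 4.70×10^5 Gt

Required water volume = Δh × A = 1.3 m × 3.52×10^14 m² = 4.580×10^14 m³.
ρ_w = 1026 kg m⁻³, so the mass of water = 4.580×10^14 m³ × 1026 kg m⁻³ = 4.699×10^17 kg = 4.70×10^5 Gt (and the same mass of ice, by conservation).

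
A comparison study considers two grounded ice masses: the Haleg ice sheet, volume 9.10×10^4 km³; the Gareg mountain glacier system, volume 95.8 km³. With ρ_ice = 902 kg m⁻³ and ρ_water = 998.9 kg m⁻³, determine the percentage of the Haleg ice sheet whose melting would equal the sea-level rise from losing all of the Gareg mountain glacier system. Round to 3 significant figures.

Equal sea-level rise means equal mass of meltwater, i.e. equal mass of ice lost.
Ice mass of Gareg: 8.641×10^13 kg; ice mass of Haleg: 8.208×10^16 kg.
Fraction required = 8.641×10^13 / 8.208×10^16 = 1.05×10^-3 → 0.105 %.

≈ 0.105 %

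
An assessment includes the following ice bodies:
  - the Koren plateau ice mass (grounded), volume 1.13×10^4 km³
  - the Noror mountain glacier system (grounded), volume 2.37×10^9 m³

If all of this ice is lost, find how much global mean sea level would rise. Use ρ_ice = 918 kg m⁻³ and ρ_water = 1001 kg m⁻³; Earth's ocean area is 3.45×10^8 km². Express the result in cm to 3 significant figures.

≈ 3.00 cm

Koren: 1.13×10^4 km³ × (918/1001) = 1.036×10^4 km³ of water.
Noror: 2.37×10^9 m³ × (918/1001) = 2.173×10^9 m³ of water.
Total added water ≈ 1.037×10^13 m³ over 3.45×10^14 m² → Δh = 0.0300 m = 3.00 cm.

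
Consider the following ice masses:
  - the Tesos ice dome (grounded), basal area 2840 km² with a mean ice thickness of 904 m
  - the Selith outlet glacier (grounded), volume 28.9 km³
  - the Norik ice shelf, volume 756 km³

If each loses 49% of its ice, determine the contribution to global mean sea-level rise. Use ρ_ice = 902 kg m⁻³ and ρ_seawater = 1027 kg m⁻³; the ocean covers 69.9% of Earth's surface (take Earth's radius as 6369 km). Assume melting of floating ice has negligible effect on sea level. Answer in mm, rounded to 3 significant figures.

Tesos: ice volume = 2840 km² × 904 m = 2567 km³; 0.49 × 2567 × (902/1027) = 1105 km³ of water.
Selith: 0.49 × 28.9 km³ × (902/1027) = 12.44 km³ of water.
The Norik ice shelf is floating and already displaces its own weight of water, so its melt adds essentially nothing to sea level.
Total added water ≈ 1.117×10^12 m³ over 3.56×10^14 m² → Δh = 3.14×10^-3 m = 3.14 mm.

≈ 3.14 mm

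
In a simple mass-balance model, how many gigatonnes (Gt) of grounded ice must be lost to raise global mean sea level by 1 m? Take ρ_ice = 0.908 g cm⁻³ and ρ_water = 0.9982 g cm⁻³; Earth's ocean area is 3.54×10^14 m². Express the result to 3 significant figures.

Required water volume = Δh × A = 1 m × 3.54×10^14 m² = 3.540×10^14 m³.
ρ_w = 0.9982 g cm⁻³ = 998.2 kg m⁻³, so the mass of water = 3.540×10^14 m³ × 998.2 kg m⁻³ = 3.534×10^17 kg = 3.53×10^5 Gt (and the same mass of ice, by conservation).

≈ 3.53×10^5 Gt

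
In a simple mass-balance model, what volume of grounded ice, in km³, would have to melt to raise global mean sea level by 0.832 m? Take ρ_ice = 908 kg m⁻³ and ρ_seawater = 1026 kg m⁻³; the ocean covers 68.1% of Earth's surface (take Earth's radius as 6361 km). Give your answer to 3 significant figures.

Required water volume = Δh × A = 0.832 m × 3.46×10^14 m² = 2.881×10^14 m³ = 2.881×10^5 km³.
Ice volume = water volume × ρ_w/ρ_ice = 2.881×10^5 × 1026/908 = 3.26×10^5 km³.

≈ 3.26×10^5 km³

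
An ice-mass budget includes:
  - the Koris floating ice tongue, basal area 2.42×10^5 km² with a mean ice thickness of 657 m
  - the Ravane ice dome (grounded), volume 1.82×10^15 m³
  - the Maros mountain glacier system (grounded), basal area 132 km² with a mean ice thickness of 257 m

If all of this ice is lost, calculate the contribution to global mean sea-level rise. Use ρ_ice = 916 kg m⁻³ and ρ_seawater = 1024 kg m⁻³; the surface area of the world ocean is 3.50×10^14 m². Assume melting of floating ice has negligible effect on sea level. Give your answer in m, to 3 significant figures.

The Koris floating ice tongue is floating and already displaces its own weight of water, so its melt adds essentially nothing to sea level.
Ravane: 1.82×10^15 m³ × (916/1024) = 1.628×10^15 m³ of water.
Maros: ice volume = 132 km² × 257 m = 33.92 km³; 33.92 × (916/1024) = 30.35 km³ of water.
Total added water ≈ 1.628×10^15 m³ over 3.50×10^14 m² → Δh = 4.65 m.

≈ 4.65 m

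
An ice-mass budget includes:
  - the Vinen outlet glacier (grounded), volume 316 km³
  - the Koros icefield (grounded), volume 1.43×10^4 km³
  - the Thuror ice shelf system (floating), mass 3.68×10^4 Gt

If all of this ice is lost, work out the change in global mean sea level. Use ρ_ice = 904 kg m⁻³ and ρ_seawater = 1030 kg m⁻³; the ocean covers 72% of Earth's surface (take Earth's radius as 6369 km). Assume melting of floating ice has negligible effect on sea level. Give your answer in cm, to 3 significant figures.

Vinen: 316 km³ × (904/1030) = 277.3 km³ of water.
Koros: 1.43×10^4 km³ × (904/1030) = 1.255×10^4 km³ of water.
The Thuror ice shelf system is floating and already displaces its own weight of water, so its melt adds essentially nothing to sea level.
Total added water ≈ 1.283×10^13 m³ over 3.67×10^14 m² → Δh = 0.0350 m = 3.50 cm.

≈ 3.50 cm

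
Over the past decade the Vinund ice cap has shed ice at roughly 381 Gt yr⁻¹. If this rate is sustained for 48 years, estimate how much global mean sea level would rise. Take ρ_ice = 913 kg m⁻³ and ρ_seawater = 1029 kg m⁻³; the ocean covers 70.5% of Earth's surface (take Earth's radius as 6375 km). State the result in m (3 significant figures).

≈ 0.0494 m

Total mass lost = 381 Gt/yr × 48 yr = 1.829×10^4 Gt = 1.829×10^16 kg.
ρ_w = 1029 kg m⁻³, so water volume = 1.829×10^16 / 1029 = 1.777×10^13 m³.
Δh = 1.777×10^13 / 3.60×10^14 = 0.0494 m.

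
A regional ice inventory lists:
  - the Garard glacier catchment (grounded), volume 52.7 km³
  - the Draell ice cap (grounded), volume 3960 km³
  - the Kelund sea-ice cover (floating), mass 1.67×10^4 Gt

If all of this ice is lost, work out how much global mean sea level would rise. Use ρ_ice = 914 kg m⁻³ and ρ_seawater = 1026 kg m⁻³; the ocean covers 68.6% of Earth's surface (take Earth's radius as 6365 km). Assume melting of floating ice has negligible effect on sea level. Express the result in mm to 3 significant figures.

Garard: 52.7 km³ × (914/1026) = 46.95 km³ of water.
Draell: 3960 km³ × (914/1026) = 3528 km³ of water.
The Kelund sea-ice cover is floating and already displaces its own weight of water, so its melt adds essentially nothing to sea level.
Total added water ≈ 3.575×10^12 m³ over 3.49×10^14 m² → Δh = 0.0102 m = 10.2 mm.

≈ 10.2 mm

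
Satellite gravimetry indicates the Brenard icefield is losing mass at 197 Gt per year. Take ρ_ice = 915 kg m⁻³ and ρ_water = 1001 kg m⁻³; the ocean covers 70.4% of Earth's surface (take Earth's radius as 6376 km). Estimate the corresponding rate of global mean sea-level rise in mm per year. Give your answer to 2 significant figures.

ρ_w = 1001 kg m⁻³. Annual water volume added = 197 Gt / ρ_w = 1.970×10^14 kg / 1001 kg m⁻³ = 1.968×10^11 m³.
Δh per year = 1.968×10^11 / 3.60×10^14 = 5.47×10^-4 m = 0.55 mm.

≈ 0.55 mm/yr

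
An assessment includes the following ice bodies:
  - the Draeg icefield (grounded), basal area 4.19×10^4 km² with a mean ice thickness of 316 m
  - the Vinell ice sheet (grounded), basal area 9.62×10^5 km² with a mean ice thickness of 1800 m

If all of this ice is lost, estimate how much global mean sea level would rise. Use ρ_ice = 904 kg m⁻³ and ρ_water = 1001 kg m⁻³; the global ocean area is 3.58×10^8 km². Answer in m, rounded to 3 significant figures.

≈ 4.40 m

Draeg: ice volume = 4.19×10^4 km² × 316 m = 1.324×10^4 km³; 1.324×10^4 × (904/1001) = 1.196×10^4 km³ of water.
Vinell: ice volume = 9.62×10^5 km² × 1800 m = 1.732×10^6 km³; 1.732×10^6 × (904/1001) = 1.564×10^6 km³ of water.
Total added water ≈ 1.576×10^15 m³ over 3.58×10^14 m² → Δh = 4.40 m.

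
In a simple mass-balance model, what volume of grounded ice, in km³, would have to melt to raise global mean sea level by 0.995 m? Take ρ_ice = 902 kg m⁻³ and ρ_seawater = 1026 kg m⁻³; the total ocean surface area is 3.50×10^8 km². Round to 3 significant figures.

≈ 3.96×10^5 km³

Required water volume = Δh × A = 0.995 m × 3.50×10^14 m² = 3.482×10^14 m³ = 3.482×10^5 km³.
Ice volume = water volume × ρ_w/ρ_ice = 3.482×10^5 × 1026/902 = 3.96×10^5 km³.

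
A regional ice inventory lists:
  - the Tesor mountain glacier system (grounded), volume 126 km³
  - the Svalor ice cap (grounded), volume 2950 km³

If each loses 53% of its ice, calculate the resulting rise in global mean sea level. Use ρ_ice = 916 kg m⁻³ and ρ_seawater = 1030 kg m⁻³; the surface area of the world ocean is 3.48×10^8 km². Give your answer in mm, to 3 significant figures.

≈ 4.17 mm

Tesor: 0.53 × 126 km³ × (916/1030) = 59.39 km³ of water.
Svalor: 0.53 × 2950 km³ × (916/1030) = 1390 km³ of water.
Total added water ≈ 1.450×10^12 m³ over 3.48×10^14 m² → Δh = 4.17×10^-3 m = 4.17 mm.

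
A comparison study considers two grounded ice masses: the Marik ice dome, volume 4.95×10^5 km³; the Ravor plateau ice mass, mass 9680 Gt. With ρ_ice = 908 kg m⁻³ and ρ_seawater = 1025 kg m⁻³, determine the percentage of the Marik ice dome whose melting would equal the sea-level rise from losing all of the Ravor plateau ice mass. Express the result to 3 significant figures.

≈ 2.15 %

Equal sea-level rise means equal mass of meltwater, i.e. equal mass of ice lost.
Ice mass of Ravor: 9.680×10^15 kg; ice mass of Marik: 4.495×10^17 kg.
Fraction required = 9.680×10^15 / 4.495×10^17 = 0.0215 → 2.15 %.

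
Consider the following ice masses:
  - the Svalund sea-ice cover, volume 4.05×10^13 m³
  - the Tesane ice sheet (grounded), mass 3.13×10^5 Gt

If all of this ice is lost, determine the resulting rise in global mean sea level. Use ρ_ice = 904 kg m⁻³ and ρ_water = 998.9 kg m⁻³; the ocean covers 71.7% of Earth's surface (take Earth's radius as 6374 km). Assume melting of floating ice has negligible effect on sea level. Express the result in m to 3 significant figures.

The Svalund sea-ice cover is floating and already displaces its own weight of water, so its melt adds essentially nothing to sea level.
Tesane: 3.13×10^5 Gt = 3.130×10^17 kg; dividing by ρ_w = 998.9 kg m⁻³ gives 3.133×10^14 m³ of water.
Total added water ≈ 3.133×10^14 m³ over 3.66×10^14 m² → Δh = 0.856 m.

≈ 0.856 m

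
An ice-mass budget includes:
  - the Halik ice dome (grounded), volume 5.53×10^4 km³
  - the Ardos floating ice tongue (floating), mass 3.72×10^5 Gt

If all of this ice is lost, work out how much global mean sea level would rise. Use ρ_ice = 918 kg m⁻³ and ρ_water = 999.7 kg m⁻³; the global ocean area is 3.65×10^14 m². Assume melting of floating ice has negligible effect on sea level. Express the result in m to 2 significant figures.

Halik: 5.53×10^4 km³ × (918/999.7) = 5.078×10^4 km³ of water.
The Ardos floating ice tongue is floating and already displaces its own weight of water, so its melt adds essentially nothing to sea level.
Total added water ≈ 5.078×10^13 m³ over 3.65×10^14 m² → Δh = 0.139 m.

≈ 0.14 m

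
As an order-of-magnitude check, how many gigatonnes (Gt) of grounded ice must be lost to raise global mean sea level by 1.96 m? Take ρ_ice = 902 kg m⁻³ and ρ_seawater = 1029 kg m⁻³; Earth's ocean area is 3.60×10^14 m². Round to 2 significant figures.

≈ 7.3×10^5 Gt

Required water volume = Δh × A = 1.96 m × 3.60×10^14 m² = 7.056×10^14 m³.
ρ_w = 1029 kg m⁻³, so the mass of water = 7.056×10^14 m³ × 1029 kg m⁻³ = 7.261×10^17 kg = 7.3×10^5 Gt (and the same mass of ice, by conservation).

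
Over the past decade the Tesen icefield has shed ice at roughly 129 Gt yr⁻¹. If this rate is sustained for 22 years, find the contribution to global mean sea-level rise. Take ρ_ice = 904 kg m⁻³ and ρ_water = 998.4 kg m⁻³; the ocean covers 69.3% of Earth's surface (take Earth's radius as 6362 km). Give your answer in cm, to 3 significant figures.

Total mass lost = 129 Gt/yr × 22 yr = 2838 Gt = 2.838×10^15 kg.
ρ_w = 998.4 kg m⁻³, so water volume = 2.838×10^15 / 998.4 = 2.843×10^12 m³.
Δh = 2.843×10^12 / 3.52×10^14 = 8.06×10^-3 m = 0.806 cm.

≈ 0.806 cm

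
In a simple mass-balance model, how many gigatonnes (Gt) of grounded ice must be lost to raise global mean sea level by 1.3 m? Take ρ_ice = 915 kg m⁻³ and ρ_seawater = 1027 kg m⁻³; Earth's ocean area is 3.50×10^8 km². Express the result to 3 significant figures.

Required water volume = Δh × A = 1.3 m × 3.50×10^14 m² = 4.550×10^14 m³.
ρ_w = 1027 kg m⁻³, so the mass of water = 4.550×10^14 m³ × 1027 kg m⁻³ = 4.673×10^17 kg = 4.67×10^5 Gt (and the same mass of ice, by conservation).

≈ 4.67×10^5 Gt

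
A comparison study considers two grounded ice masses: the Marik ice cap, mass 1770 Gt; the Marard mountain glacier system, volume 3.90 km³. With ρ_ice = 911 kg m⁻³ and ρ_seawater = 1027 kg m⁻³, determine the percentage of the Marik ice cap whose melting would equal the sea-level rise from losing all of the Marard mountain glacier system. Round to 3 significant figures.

≈ 0.201 %

Equal sea-level rise means equal mass of meltwater, i.e. equal mass of ice lost.
Ice mass of Marard: 3.553×10^12 kg; ice mass of Marik: 1.770×10^15 kg.
Fraction required = 3.553×10^12 / 1.770×10^15 = 2.01×10^-3 → 0.201 %.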